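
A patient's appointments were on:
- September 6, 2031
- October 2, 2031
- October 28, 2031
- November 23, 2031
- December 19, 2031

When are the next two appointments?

The spacing is 26, 26, 26, 26 days — always 26 days.
December 19, 2031 + 26 days = January 14, 2032.
January 14, 2032 + 26 days = February 9, 2032.

January 14, 2032; February 9, 2032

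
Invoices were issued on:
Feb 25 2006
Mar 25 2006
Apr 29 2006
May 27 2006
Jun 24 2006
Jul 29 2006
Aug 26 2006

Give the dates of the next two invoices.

Sep 30 2006, Oct 28 2006

These are Saturdays with 28, 35, 28, 28, 35, 28-day gaps.
Each is the final Saturday of its month — Apr 29 2006 is past the 28th, so '4th Saturday' doesn't fit.
Last Saturday of September 2006: Sep 30 2006.
Last Saturday of October 2006: Oct 28 2006.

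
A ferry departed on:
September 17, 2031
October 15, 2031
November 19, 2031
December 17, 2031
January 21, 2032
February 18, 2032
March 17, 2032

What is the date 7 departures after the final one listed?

October 20, 2032

All dates are Wednesdays, 28, 35, 28, 35, 28, 28 days apart.
Specifically, the 3rd Wednesday of each month.
April 2032 — 3rd Wednesday is April 21, 2032.
May 2032 — 3rd Wednesday is May 19, 2032.
June 2032 — 3rd Wednesday is June 16, 2032.
July 2032 — 3rd Wednesday is July 21, 2032.
3rd Wednesday of August 2032: August 18, 2032.
3rd Wednesday of September 2032: September 15, 2032.
October 2032 — 3rd Wednesday is October 20, 2032.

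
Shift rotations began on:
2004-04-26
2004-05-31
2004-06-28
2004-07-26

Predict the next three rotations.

2004-08-30, 2004-09-27, 2004-10-25

Every date is a Monday; gaps 35, 28, 28 days.
Each is the last Monday of its month (at least one falls on the 29th or later, ruling out '4th Monday').
August 2004 ends with Monday 2004-08-30.
Last Monday of September 2004: 2004-09-27.
October 2004 ends with Monday 2004-10-25.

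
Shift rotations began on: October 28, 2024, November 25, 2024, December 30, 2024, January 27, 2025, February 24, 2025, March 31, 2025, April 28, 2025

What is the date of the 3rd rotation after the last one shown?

July 28, 2025

These are Mondays with 28, 35, 28, 28, 35, 28-day gaps.
Each is the final Monday of its month — December 30, 2024 is past the 28th, so '4th Monday' doesn't fit.
May 2025 ends with Monday May 26, 2025.
Last Monday of June 2025: June 30, 2025.
Last Monday of July 2025: July 28, 2025.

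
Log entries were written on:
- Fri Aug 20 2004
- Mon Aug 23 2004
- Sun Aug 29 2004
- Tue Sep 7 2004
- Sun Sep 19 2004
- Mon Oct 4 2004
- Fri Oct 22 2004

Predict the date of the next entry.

Fri Nov 12 2004

The spacing grows by 3 each time: 3, 6, 9, 12, 15, 18 days.
Next gap: 21 days. Fri Oct 22 2004 + 21 days = Fri Nov 12 2004.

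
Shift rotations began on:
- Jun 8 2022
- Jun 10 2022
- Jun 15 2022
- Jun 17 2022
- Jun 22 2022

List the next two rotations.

Gaps: 2, 5, 2, 5 days — not constant, but cyclic with period 2.
The events fall on every Wednesday and Friday.
Next Friday: Jun 24 2022.
Next Wednesday: Jun 29 2022.

Jun 24 2022, Jun 29 2022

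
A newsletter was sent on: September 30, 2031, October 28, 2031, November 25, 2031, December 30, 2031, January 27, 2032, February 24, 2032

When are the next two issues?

March 30, 2032; April 27, 2032

All Tuesdays; the gaps (28, 28, 35, 28, 28) vary with month length.
This is the last Tuesday of each month.
Last Tuesday of March 2032: March 30, 2032.
April 2032 ends with Tuesday April 27, 2032.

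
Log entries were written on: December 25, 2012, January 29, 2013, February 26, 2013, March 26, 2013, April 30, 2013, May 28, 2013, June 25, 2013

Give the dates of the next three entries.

July 30, 2013; August 27, 2013; September 24, 2013

Every date is a Tuesday; gaps 35, 28, 28, 35, 28, 28 days.
Each is the last Tuesday of its month (at least one falls on the 29th or later, ruling out '4th Tuesday').
Last Tuesday of July 2013: July 30, 2013.
Last Tuesday of August 2013: August 27, 2013.
September 2013 ends with Tuesday September 24, 2013.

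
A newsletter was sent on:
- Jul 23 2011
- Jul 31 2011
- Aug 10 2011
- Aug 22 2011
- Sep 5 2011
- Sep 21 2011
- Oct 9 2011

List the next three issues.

Oct 29 2011, Nov 20 2011, Dec 14 2011

Intervals are 8, 10, 12, 14, 16, 18 days — an arithmetic progression with common difference 2.
Next gap: 20 days. Oct 9 2011 + 20 days = Oct 29 2011.
Next gap: 22 days. Oct 29 2011 + 22 days = Nov 20 2011.
Next gap: 24 days. Nov 20 2011 + 24 days = Dec 14 2011.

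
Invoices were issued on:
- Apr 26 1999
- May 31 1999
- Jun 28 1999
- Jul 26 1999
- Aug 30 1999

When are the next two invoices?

These are Mondays with 35, 28, 28, 35-day gaps.
Each is the final Monday of its month — May 31 1999 is past the 28th, so '4th Monday' doesn't fit.
Last Monday of September 1999: Sep 27 1999.
Last Monday of October 1999: Oct 25 1999.

Sep 27 1999, Oct 25 1999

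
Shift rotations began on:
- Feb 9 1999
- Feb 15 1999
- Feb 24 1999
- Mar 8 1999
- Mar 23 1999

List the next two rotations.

The spacing grows by 3 each time: 6, 9, 12, 15 days.
Next gap: 18 days. Mar 23 1999 + 18 days = Apr 10 1999.
Next gap: 21 days. Apr 10 1999 + 21 days = May 1 1999.

Apr 10 1999, May 1 1999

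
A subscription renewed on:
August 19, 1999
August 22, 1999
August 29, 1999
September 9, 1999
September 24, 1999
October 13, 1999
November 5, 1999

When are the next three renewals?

The spacing grows by 4 each time: 3, 7, 11, 15, 19, 23 days.
Next gap: 27 days. November 5, 1999 + 27 days = December 2, 1999.
Next gap: 31 days. December 2, 1999 + 31 days = January 2, 2000.
Next gap: 35 days. January 2, 2000 + 35 days = February 6, 2000.

December 2, 1999; January 2, 2000; February 6, 2000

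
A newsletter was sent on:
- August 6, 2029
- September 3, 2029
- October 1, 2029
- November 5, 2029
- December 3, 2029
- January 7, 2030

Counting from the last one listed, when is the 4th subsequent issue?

May 6, 2030

These are Mondays at 28- or 35-day spacing (28, 28, 35, 28, 35).
The pattern: 1st Monday of the month.
February 2030 — 1st Monday is February 4, 2030.
1st Monday of March 2030: March 4, 2030.
1st Monday of April 2030: April 1, 2030.
1st Monday of May 2030: May 6, 2030.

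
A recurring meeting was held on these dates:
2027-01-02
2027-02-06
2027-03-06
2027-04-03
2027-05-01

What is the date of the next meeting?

All dates are Saturdays, 35, 28, 28, 28 days apart.
Specifically, the 1st Saturday of each month.
1st Saturday of June 2027: 2027-06-05.

2027-06-05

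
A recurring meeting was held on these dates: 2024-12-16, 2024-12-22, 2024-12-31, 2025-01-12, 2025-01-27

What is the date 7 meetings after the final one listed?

2025-08-04

Gaps: 6, 9, 12, 15 days — each gap is 3 larger than the previous one.
Next gap: 18 days. 2025-01-27 + 18 days = 2025-02-14.
Next gap: 21 days. 2025-02-14 + 21 days = 2025-03-07.
Next gap: 24 days. 2025-03-07 + 24 days = 2025-03-31.
Next gap: 27 days. 2025-03-31 + 27 days = 2025-04-27.
Next gap: 30 days. 2025-04-27 + 30 days = 2025-05-27.
Next gap: 33 days. 2025-05-27 + 33 days = 2025-06-29.
Next gap: 36 days. 2025-06-29 + 36 days = 2025-08-04.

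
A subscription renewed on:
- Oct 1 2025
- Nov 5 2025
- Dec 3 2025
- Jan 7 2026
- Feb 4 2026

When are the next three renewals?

Mar 4 2026, Apr 1 2026, May 6 2026

All dates are Wednesdays, 35, 28, 35, 28 days apart.
Specifically, the 1st Wednesday of each month.
March 2026 — 1st Wednesday is Mar 4 2026.
April 2026 — 1st Wednesday is Apr 1 2026.
May 2026 — 1st Wednesday is May 6 2026.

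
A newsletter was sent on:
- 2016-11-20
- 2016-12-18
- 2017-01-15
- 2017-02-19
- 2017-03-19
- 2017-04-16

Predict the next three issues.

2017-05-21, 2017-06-18, 2017-07-16

All dates are Sundays, 28, 28, 35, 28, 28 days apart.
Specifically, the 3rd Sunday of each month.
May 2017 — 3rd Sunday is 2017-05-21.
3rd Sunday of June 2017: 2017-06-18.
3rd Sunday of July 2017: 2017-07-16.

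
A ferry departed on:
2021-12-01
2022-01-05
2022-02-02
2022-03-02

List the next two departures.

Gaps: 35, 28, 28 days — a mix of 28 and 35. Every date is a Wednesday.
Each is the 1st Wednesday of its month.
April 2022 — 1st Wednesday is 2022-04-06.
May 2022 — 1st Wednesday is 2022-05-04.

2022-04-06, 2022-05-04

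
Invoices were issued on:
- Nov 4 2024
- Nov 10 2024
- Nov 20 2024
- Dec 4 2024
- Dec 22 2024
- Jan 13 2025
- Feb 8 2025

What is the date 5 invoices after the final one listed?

Intervals are 6, 10, 14, 18, 22, 26 days — an arithmetic progression with common difference 4.
Next gap: 30 days. Feb 8 2025 + 30 days = Mar 10 2025.
Next gap: 34 days. Mar 10 2025 + 34 days = Apr 13 2025.
Next gap: 38 days. Apr 13 2025 + 38 days = May 21 2025.
Next gap: 42 days. May 21 2025 + 42 days = Jul 2 2025.
Next gap: 46 days. Jul 2 2025 + 46 days = Aug 17 2025.

Aug 17 2025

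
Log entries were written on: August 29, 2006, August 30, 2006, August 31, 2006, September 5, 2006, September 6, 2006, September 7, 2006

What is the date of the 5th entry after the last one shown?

Every event lands on a Tuesday or Wednesday or Thursday (gaps cycle 1, 1, 5, 1, 1).
So the schedule is: every Tuesday, Wednesday and Thursday.
Next Tuesday: September 12, 2006.
Next Wednesday: September 13, 2006.
The following Thursday is September 14, 2006.
Next Tuesday: September 19, 2006.
The following Wednesday is September 20, 2006.

September 20, 2006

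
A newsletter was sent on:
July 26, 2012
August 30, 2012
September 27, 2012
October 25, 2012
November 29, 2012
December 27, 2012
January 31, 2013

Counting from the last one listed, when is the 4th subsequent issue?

Every date is a Thursday; gaps 35, 28, 28, 35, 28, 35 days.
Each is the last Thursday of its month (at least one falls on the 29th or later, ruling out '4th Thursday').
Last Thursday of February 2013: February 28, 2013.
Last Thursday of March 2013: March 28, 2013.
Last Thursday of April 2013: April 25, 2013.
Last Thursday of May 2013: May 30, 2013.

May 30, 2013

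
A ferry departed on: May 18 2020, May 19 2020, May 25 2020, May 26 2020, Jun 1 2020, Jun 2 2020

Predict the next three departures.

Jun 8 2020, Jun 9 2020, Jun 15 2020

Every event lands on a Monday or Tuesday (gaps cycle 1, 6, 1, 6, 1).
So the schedule is: every Monday and Tuesday.
Next Monday: Jun 8 2020.
The following Tuesday is Jun 9 2020.
Next Monday: Jun 15 2020.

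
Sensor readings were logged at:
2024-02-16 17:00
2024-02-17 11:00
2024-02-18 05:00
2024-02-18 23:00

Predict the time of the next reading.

2024-02-19 17:00

Spacing: 18, 18, 18 h — constant 18 h.
2024-02-18 23:00 + 18 h = 2024-02-19 17:00.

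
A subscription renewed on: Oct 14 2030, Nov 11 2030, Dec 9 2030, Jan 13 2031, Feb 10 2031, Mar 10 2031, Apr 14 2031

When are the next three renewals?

May 12 2031, Jun 9 2031, Jul 14 2031

Gaps: 28, 28, 35, 28, 28, 35 days — a mix of 28 and 35. Every date is a Monday.
Each is the 2nd Monday of its month.
May 2031 — 2nd Monday is May 12 2031.
2nd Monday of June 2031: Jun 9 2031.
2nd Monday of July 2031: Jul 14 2031.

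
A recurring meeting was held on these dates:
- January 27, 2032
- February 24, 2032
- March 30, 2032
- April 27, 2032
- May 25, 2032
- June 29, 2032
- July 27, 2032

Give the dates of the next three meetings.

All Tuesdays; the gaps (28, 35, 28, 28, 35, 28) vary with month length.
This is the last Tuesday of each month.
August 2032 ends with Tuesday August 31, 2032.
September 2032 ends with Tuesday September 28, 2032.
Last Tuesday of October 2032: October 26, 2032.

August 31, 2032; September 28, 2032; October 26, 2032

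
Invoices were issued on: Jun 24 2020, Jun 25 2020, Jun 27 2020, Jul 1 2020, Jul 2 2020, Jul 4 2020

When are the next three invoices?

Jul 8 2020, Jul 9 2020, Jul 11 2020

Every event lands on a Wednesday or Thursday or Saturday (gaps cycle 1, 2, 4, 1, 2).
So the schedule is: every Wednesday, Thursday and Saturday.
The following Wednesday is Jul 8 2020.
Next Thursday: Jul 9 2020.
Next Saturday: Jul 11 2020.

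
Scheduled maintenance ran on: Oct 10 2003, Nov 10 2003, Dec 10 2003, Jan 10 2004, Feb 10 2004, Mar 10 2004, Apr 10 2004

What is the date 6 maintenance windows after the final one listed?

Oct 10 2004

Gaps: 31, 30, 31, 31, 29, 31 days — not constant. Every event is on the 10th of the month.
Pattern: the 10th of each month.
May 2004: May 10 2004.
June 2004: Jun 10 2004.
July 2004: Jul 10 2004.
August 2004: Aug 10 2004.
September 2004: Sep 10 2004.
Next: October 2004 → Oct 10 2004.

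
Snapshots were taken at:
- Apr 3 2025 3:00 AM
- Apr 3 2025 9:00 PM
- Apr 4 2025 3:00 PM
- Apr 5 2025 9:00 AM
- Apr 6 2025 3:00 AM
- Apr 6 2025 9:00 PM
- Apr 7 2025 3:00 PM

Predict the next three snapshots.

Apr 8 2025 9:00 AM, Apr 9 2025 3:00 AM, Apr 9 2025 9:00 PM

Gaps: 18, 18, 18, 18, 18, 18 hours — each event is 18 hours after the previous one.
Apr 7 2025 3:00 PM + 18 h = Apr 8 2025 9:00 AM.
Apr 8 2025 9:00 AM + 18 h = Apr 9 2025 3:00 AM.
Apr 9 2025 3:00 AM + 18 h = Apr 9 2025 9:00 PM.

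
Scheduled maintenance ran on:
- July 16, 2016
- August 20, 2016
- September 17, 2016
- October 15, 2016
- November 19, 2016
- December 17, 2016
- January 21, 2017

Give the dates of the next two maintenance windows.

All dates are Saturdays, 35, 28, 28, 35, 28, 35 days apart.
Specifically, the 3rd Saturday of each month.
February 2017 — 3rd Saturday is February 18, 2017.
3rd Saturday of March 2017: March 18, 2017.

February 18, 2017; March 18, 2017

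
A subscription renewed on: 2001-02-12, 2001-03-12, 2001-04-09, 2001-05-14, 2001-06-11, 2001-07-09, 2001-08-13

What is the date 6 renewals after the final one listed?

2002-02-11

These are Mondays at 28- or 35-day spacing (28, 28, 35, 28, 28, 35).
The pattern: 2nd Monday of the month.
September 2001 — 2nd Monday is 2001-09-10.
October 2001 — 2nd Monday is 2001-10-08.
2nd Monday of November 2001: 2001-11-12.
December 2001 — 2nd Monday is 2001-12-10.
2nd Monday of January 2002: 2002-01-14.
2nd Monday of February 2002: 2002-02-11.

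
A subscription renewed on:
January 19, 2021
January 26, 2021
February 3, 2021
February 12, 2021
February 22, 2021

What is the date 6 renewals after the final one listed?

May 14, 2021

Gaps: 7, 8, 9, 10 days — each gap is 1 larger than the previous one.
Next gap: 11 days. February 22, 2021 + 11 days = March 5, 2021.
Next gap: 12 days. March 5, 2021 + 12 days = March 17, 2021.
Next gap: 13 days. March 17, 2021 + 13 days = March 30, 2021.
Next gap: 14 days. March 30, 2021 + 14 days = April 13, 2021.
Next gap: 15 days. April 13, 2021 + 15 days = April 28, 2021.
Next gap: 16 days. April 28, 2021 + 16 days = May 14, 2021.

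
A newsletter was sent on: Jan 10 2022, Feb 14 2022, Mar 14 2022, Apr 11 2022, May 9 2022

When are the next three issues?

All dates are Mondays, 35, 28, 28, 28 days apart.
Specifically, the 2nd Monday of each month.
2nd Monday of June 2022: Jun 13 2022.
July 2022 — 2nd Monday is Jul 11 2022.
2nd Monday of August 2022: Aug 8 2022.

Jun 13 2022, Jul 11 2022, Aug 8 2022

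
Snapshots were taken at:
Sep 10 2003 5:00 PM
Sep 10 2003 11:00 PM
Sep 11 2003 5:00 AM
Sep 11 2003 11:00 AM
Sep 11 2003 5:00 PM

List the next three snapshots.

Sep 11 2003 11:00 PM, Sep 12 2003 5:00 AM, Sep 12 2003 11:00 AM

Spacing: 6, 6, 6, 6 h — constant 6 h.
Sep 11 2003 5:00 PM + 6 h = Sep 11 2003 11:00 PM.
Sep 11 2003 11:00 PM + 6 h = Sep 12 2003 5:00 AM.
Sep 12 2003 5:00 AM + 6 h = Sep 12 2003 11:00 AM.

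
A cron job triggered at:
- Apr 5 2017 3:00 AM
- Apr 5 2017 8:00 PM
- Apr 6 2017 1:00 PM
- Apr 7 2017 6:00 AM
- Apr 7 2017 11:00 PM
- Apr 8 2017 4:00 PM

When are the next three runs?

The interval is a steady 17 hours (17, 17, 17, 17, 17).
Apr 8 2017 4:00 PM + 17 h = Apr 9 2017 9:00 AM.
Apr 9 2017 9:00 AM + 17 h = Apr 10 2017 2:00 AM.
Apr 10 2017 2:00 AM + 17 h = Apr 10 2017 7:00 PM.

Apr 9 2017 9:00 AM, Apr 10 2017 2:00 AM, Apr 10 2017 7:00 PM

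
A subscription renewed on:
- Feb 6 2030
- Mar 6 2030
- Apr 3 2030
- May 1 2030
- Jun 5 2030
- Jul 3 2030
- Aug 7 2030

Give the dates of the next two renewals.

Sep 4 2030, Oct 2 2030

These are Wednesdays at 28- or 35-day spacing (28, 28, 28, 35, 28, 35).
The pattern: 1st Wednesday of the month.
September 2030 — 1st Wednesday is Sep 4 2030.
October 2030 — 1st Wednesday is Oct 2 2030.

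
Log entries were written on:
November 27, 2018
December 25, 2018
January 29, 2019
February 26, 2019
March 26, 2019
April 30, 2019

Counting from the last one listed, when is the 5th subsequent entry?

September 24, 2019

Every date is a Tuesday; gaps 28, 35, 28, 28, 35 days.
Each is the last Tuesday of its month (at least one falls on the 29th or later, ruling out '4th Tuesday').
May 2019 ends with Tuesday May 28, 2019.
Last Tuesday of June 2019: June 25, 2019.
Last Tuesday of July 2019: July 30, 2019.
Last Tuesday of August 2019: August 27, 2019.
September 2019 ends with Tuesday September 24, 2019.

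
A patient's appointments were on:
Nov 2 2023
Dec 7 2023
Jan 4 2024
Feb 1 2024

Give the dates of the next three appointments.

Mar 7 2024, Apr 4 2024, May 2 2024

Gaps: 35, 28, 28 days — a mix of 28 and 35. Every date is a Thursday.
Each is the 1st Thursday of its month.
March 2024 — 1st Thursday is Mar 7 2024.
April 2024 — 1st Thursday is Apr 4 2024.
May 2024 — 1st Thursday is May 2 2024.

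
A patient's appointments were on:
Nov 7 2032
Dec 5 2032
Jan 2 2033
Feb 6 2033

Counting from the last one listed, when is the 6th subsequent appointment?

Aug 7 2033

All dates are Sundays, 28, 28, 35 days apart.
Specifically, the 1st Sunday of each month.
March 2033 — 1st Sunday is Mar 6 2033.
1st Sunday of April 2033: Apr 3 2033.
May 2033 — 1st Sunday is May 1 2033.
June 2033 — 1st Sunday is Jun 5 2033.
1st Sunday of July 2033: Jul 3 2033.
1st Sunday of August 2033: Aug 7 2033.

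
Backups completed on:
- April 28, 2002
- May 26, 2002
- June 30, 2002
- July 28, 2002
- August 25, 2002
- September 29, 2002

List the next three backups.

October 27, 2002; November 24, 2002; December 29, 2002

These are Sundays with 28, 35, 28, 28, 35-day gaps.
Each is the final Sunday of its month — June 30, 2002 is past the 28th, so '4th Sunday' doesn't fit.
October 2002 ends with Sunday October 27, 2002.
Last Sunday of November 2002: November 24, 2002.
December 2002 ends with Sunday December 29, 2002.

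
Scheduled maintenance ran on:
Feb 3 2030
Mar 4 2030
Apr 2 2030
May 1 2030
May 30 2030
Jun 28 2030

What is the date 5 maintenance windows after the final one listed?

Nov 20 2030

Gaps between consecutive events: 29, 29, 29, 29, 29 days — a constant 29-day interval.
Jun 28 2030 + 29 days = Jul 27 2030.
Jul 27 2030 + 29 days = Aug 25 2030.
Aug 25 2030 + 29 days = Sep 23 2030.
Sep 23 2030 + 29 days = Oct 22 2030.
Oct 22 2030 + 29 days = Nov 20 2030.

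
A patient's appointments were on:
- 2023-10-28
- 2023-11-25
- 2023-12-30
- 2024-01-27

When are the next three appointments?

2024-02-24, 2024-03-30, 2024-04-27

These are Saturdays with 28, 35, 28-day gaps.
Each is the final Saturday of its month — 2023-12-30 is past the 28th, so '4th Saturday' doesn't fit.
Last Saturday of February 2024: 2024-02-24.
March 2024 ends with Saturday 2024-03-30.
Last Saturday of April 2024: 2024-04-27.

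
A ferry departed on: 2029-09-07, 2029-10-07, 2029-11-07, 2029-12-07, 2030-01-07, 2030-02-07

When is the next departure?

2030-03-07

The day-of-month is always 7 (30, 31, 30, 31, 31 days between events).
So this recurs on the 7th of each month.
March 2030: 2030-03-07.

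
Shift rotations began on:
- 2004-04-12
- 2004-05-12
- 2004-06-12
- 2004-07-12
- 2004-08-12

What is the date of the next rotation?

Each date is the 12th; the gaps (30, 31, 30, 31) track the month lengths.
The rule is the 12th of each month.
September 2004: 2004-09-12.

2004-09-12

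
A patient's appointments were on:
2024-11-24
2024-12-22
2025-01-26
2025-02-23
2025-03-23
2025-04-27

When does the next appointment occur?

These are Sundays at 28- or 35-day spacing (28, 35, 28, 28, 35).
The pattern: 4th Sunday of the month.
May 2025 — 4th Sunday is 2025-05-25.

2025-05-25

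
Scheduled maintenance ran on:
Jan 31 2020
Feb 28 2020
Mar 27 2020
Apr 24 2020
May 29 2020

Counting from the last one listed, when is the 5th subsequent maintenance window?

Every date is a Friday; gaps 28, 28, 28, 35 days.
Each is the last Friday of its month (at least one falls on the 29th or later, ruling out '4th Friday').
Last Friday of June 2020: Jun 26 2020.
Last Friday of July 2020: Jul 31 2020.
August 2020 ends with Friday Aug 28 2020.
September 2020 ends with Friday Sep 25 2020.
Last Friday of October 2020: Oct 30 2020.

Oct 30 2020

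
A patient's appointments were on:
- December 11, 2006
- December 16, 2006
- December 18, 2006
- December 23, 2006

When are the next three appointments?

The gap pattern 5, 2, 5 repeats every 2 events.
These are the Mondays and Saturdays of each week.
The following Monday is December 25, 2006.
The following Saturday is December 30, 2006.
Next Monday: January 1, 2007.

December 25, 2006; December 30, 2006; January 1, 2007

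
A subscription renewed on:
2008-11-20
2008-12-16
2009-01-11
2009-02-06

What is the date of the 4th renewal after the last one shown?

2009-05-21

The spacing is 26, 26, 26 days — always 26 days.
2009-02-06 + 26 days = 2009-03-04.
2009-03-04 + 26 days = 2009-03-30.
2009-03-30 + 26 days = 2009-04-25.
2009-04-25 + 26 days = 2009-05-21.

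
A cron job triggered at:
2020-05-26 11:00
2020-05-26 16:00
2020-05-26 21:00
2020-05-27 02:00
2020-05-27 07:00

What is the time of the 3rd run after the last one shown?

2020-05-27 22:00

Gaps: 5, 5, 5, 5 hours — each event is 5 hours after the previous one.
2020-05-27 07:00 + 5 h = 2020-05-27 12:00.
2020-05-27 12:00 + 5 h = 2020-05-27 17:00.
2020-05-27 17:00 + 5 h = 2020-05-27 22:00.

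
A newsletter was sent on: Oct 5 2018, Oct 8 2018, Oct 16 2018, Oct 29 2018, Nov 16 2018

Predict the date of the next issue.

The spacing grows by 5 each time: 3, 8, 13, 18 days.
Next gap: 23 days. Nov 16 2018 + 23 days = Dec 9 2018.

Dec 9 2018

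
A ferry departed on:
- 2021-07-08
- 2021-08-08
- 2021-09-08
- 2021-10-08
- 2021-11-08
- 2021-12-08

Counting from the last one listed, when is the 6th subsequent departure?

2022-06-08

The day-of-month is always 8 (31, 31, 30, 31, 30 days between events).
So this recurs on the 8th of each month.
Next: January 2022 → 2022-01-08.
Next: February 2022 → 2022-02-08.
Next: March 2022 → 2022-03-08.
Next: April 2022 → 2022-04-08.
May 2022: 2022-05-08.
June 2022: 2022-06-08.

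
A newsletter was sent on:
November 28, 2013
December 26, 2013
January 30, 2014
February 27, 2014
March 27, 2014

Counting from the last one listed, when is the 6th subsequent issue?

Every date is a Thursday; gaps 28, 35, 28, 28 days.
Each is the last Thursday of its month (at least one falls on the 29th or later, ruling out '4th Thursday').
April 2014 ends with Thursday April 24, 2014.
May 2014 ends with Thursday May 29, 2014.
June 2014 ends with Thursday June 26, 2014.
July 2014 ends with Thursday July 31, 2014.
August 2014 ends with Thursday August 28, 2014.
September 2014 ends with Thursday September 25, 2014.

September 25, 2014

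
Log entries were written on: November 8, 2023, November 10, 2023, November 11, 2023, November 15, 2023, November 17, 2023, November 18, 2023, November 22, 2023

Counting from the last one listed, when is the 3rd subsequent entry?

November 29, 2023

Every event lands on a Wednesday or Friday or Saturday (gaps cycle 2, 1, 4, 2, 1, 4).
So the schedule is: every Wednesday, Friday and Saturday.
Next Friday: November 24, 2023.
The following Saturday is November 25, 2023.
Next Wednesday: November 29, 2023.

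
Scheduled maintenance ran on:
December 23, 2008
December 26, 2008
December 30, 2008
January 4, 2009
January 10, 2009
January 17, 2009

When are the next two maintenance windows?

Intervals are 3, 4, 5, 6, 7 days — an arithmetic progression with common difference 1.
Next gap: 8 days. January 17, 2009 + 8 days = January 25, 2009.
Next gap: 9 days. January 25, 2009 + 9 days = February 3, 2009.

January 25, 2009; February 3, 2009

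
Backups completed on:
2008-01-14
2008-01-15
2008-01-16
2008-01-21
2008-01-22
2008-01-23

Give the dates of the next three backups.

2008-01-28, 2008-01-29, 2008-01-30

Gaps: 1, 1, 5, 1, 1 days — not constant, but cyclic with period 3.
The events fall on every Monday, Tuesday and Wednesday.
Next Monday: 2008-01-28.
The following Tuesday is 2008-01-29.
Next Wednesday: 2008-01-30.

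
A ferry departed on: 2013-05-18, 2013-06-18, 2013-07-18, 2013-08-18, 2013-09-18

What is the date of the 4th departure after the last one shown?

2014-01-18

The day-of-month is always 18 (31, 30, 31, 31 days between events).
So this recurs on the 18th of each month.
October 2013: 2013-10-18.
November 2013: 2013-11-18.
December 2013: 2013-12-18.
January 2014: 2014-01-18.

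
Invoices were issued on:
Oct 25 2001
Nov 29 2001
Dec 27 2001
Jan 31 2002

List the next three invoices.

Feb 28 2002, Mar 28 2002, Apr 25 2002

Every date is a Thursday; gaps 35, 28, 35 days.
Each is the last Thursday of its month (at least one falls on the 29th or later, ruling out '4th Thursday').
Last Thursday of February 2002: Feb 28 2002.
March 2002 ends with Thursday Mar 28 2002.
Last Thursday of April 2002: Apr 25 2002.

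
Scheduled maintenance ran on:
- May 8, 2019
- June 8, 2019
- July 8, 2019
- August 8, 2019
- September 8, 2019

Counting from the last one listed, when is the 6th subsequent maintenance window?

Gaps: 31, 30, 31, 31 days — not constant. Every event is on the 8th of the month.
Pattern: the 8th of each month.
Next: October 2019 → October 8, 2019.
Next: November 2019 → November 8, 2019.
Next: December 2019 → December 8, 2019.
January 2020: January 8, 2020.
February 2020: February 8, 2020.
Next: March 2020 → March 8, 2020.

March 8, 2020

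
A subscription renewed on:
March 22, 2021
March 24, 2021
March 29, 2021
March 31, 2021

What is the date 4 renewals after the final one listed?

Every event lands on a Monday or Wednesday (gaps cycle 2, 5, 2).
So the schedule is: every Monday and Wednesday.
Next Monday: April 5, 2021.
The following Wednesday is April 7, 2021.
The following Monday is April 12, 2021.
Next Wednesday: April 14, 2021.

April 14, 2021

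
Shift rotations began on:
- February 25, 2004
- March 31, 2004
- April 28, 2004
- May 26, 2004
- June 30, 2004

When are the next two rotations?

July 28, 2004; August 25, 2004

These are Wednesdays with 35, 28, 28, 35-day gaps.
Each is the final Wednesday of its month — March 31, 2004 is past the 28th, so '4th Wednesday' doesn't fit.
July 2004 ends with Wednesday July 28, 2004.
August 2004 ends with Wednesday August 25, 2004.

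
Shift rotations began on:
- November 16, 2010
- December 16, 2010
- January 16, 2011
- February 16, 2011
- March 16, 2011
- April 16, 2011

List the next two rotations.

Each date is the 16th; the gaps (30, 31, 31, 28, 31) track the month lengths.
The rule is the 16th of each month.
May 2011: May 16, 2011.
Next: June 2011 → June 16, 2011.

May 16, 2011; June 16, 2011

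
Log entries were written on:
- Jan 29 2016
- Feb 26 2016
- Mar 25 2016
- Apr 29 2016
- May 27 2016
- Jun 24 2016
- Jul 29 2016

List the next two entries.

All Fridays; the gaps (28, 28, 35, 28, 28, 35) vary with month length.
This is the last Friday of each month.
August 2016 ends with Friday Aug 26 2016.
September 2016 ends with Friday Sep 30 2016.

Aug 26 2016, Sep 30 2016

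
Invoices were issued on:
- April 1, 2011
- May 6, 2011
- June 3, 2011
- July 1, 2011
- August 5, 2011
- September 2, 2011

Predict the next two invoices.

October 7, 2011; November 4, 2011

All dates are Fridays, 35, 28, 28, 35, 28 days apart.
Specifically, the 1st Friday of each month.
October 2011 — 1st Friday is October 7, 2011.
1st Friday of November 2011: November 4, 2011.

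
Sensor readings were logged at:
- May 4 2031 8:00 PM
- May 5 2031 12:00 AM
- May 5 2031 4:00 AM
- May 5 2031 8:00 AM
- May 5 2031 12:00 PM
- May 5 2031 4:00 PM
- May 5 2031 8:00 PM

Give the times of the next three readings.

Gaps: 4, 4, 4, 4, 4, 4 hours — each event is 4 hours after the previous one.
May 5 2031 8:00 PM + 4 h = May 6 2031 12:00 AM.
May 6 2031 12:00 AM + 4 h = May 6 2031 4:00 AM.
May 6 2031 4:00 AM + 4 h = May 6 2031 8:00 AM.

May 6 2031 12:00 AM, May 6 2031 4:00 AM, May 6 2031 8:00 AM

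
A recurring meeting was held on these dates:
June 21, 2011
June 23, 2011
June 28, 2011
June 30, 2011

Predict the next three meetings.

July 5, 2011; July 7, 2011; July 12, 2011

The gap pattern 2, 5, 2 repeats every 2 events.
These are the Tuesdays and Thursdays of each week.
Next Tuesday: July 5, 2011.
Next Thursday: July 7, 2011.
The following Tuesday is July 12, 2011.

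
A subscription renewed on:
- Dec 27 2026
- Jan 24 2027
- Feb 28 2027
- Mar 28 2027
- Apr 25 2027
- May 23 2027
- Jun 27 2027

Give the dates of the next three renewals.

These are Sundays at 28- or 35-day spacing (28, 35, 28, 28, 28, 35).
The pattern: 4th Sunday of the month.
July 2027 — 4th Sunday is Jul 25 2027.
4th Sunday of August 2027: Aug 22 2027.
September 2027 — 4th Sunday is Sep 26 2027.

Jul 25 2027, Aug 22 2027, Sep 26 2027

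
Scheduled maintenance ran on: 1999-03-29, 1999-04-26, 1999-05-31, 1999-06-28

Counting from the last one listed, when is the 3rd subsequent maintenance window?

Every date is a Monday; gaps 28, 35, 28 days.
Each is the last Monday of its month (at least one falls on the 29th or later, ruling out '4th Monday').
Last Monday of July 1999: 1999-07-26.
Last Monday of August 1999: 1999-08-30.
September 1999 ends with Monday 1999-09-27.

1999-09-27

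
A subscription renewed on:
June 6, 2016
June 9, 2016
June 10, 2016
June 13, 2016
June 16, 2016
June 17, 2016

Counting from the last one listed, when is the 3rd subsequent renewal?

June 24, 2016

The gap pattern 3, 1, 3, 3, 1 repeats every 3 events.
These are the Mondays, Thursdays and Fridays of each week.
The following Monday is June 20, 2016.
Next Thursday: June 23, 2016.
The following Friday is June 24, 2016.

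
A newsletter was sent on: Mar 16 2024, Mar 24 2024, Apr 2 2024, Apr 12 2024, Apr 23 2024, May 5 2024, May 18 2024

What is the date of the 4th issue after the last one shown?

Jul 19 2024

Intervals are 8, 9, 10, 11, 12, 13 days — an arithmetic progression with common difference 1.
Next gap: 14 days. May 18 2024 + 14 days = Jun 1 2024.
Next gap: 15 days. Jun 1 2024 + 15 days = Jun 16 2024.
Next gap: 16 days. Jun 16 2024 + 16 days = Jul 2 2024.
Next gap: 17 days. Jul 2 2024 + 17 days = Jul 19 2024.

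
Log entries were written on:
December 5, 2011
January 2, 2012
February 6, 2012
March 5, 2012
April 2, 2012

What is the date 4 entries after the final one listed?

All dates are Mondays, 28, 35, 28, 28 days apart.
Specifically, the 1st Monday of each month.
May 2012 — 1st Monday is May 7, 2012.
1st Monday of June 2012: June 4, 2012.
1st Monday of July 2012: July 2, 2012.
1st Monday of August 2012: August 6, 2012.

August 6, 2012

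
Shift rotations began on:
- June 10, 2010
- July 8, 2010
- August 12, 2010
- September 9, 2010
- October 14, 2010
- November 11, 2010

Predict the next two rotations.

All dates are Thursdays, 28, 35, 28, 35, 28 days apart.
Specifically, the 2nd Thursday of each month.
2nd Thursday of December 2010: December 9, 2010.
2nd Thursday of January 2011: January 13, 2011.

December 9, 2010; January 13, 2011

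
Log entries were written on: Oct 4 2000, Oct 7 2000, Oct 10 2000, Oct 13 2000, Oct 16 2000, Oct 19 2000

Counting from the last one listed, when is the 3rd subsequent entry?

Oct 28 2000

Gaps between consecutive events: 3, 3, 3, 3, 3 days — a constant 3-day interval.
Oct 19 2000 + 3 days = Oct 22 2000.
Oct 22 2000 + 3 days = Oct 25 2000.
Oct 25 2000 + 3 days = Oct 28 2000.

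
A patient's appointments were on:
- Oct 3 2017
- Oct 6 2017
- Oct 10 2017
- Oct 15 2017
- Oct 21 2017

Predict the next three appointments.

Oct 28 2017, Nov 5 2017, Nov 14 2017

Intervals are 3, 4, 5, 6 days — an arithmetic progression with common difference 1.
Next gap: 7 days. Oct 21 2017 + 7 days = Oct 28 2017.
Next gap: 8 days. Oct 28 2017 + 8 days = Nov 5 2017.
Next gap: 9 days. Nov 5 2017 + 9 days = Nov 14 2017.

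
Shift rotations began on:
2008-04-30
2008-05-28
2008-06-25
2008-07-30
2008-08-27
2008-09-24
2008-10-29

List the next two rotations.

2008-11-26, 2008-12-31

These are Wednesdays with 28, 28, 35, 28, 28, 35-day gaps.
Each is the final Wednesday of its month — 2008-04-30 is past the 28th, so '4th Wednesday' doesn't fit.
Last Wednesday of November 2008: 2008-11-26.
December 2008 ends with Wednesday 2008-12-31.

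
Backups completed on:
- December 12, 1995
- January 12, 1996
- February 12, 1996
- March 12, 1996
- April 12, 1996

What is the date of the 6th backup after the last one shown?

October 12, 1996

Gaps: 31, 31, 29, 31 days — not constant. Every event is on the 12th of the month.
Pattern: the 12th of each month.
Next: May 1996 → May 12, 1996.
June 1996: June 12, 1996.
Next: July 1996 → July 12, 1996.
Next: August 1996 → August 12, 1996.
Next: September 1996 → September 12, 1996.
Next: October 1996 → October 12, 1996.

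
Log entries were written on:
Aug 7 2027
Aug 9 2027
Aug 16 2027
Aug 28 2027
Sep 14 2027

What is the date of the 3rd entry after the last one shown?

Intervals are 2, 7, 12, 17 days — an arithmetic progression with common difference 5.
Next gap: 22 days. Sep 14 2027 + 22 days = Oct 6 2027.
Next gap: 27 days. Oct 6 2027 + 27 days = Nov 2 2027.
Next gap: 32 days. Nov 2 2027 + 32 days = Dec 4 2027.

Dec 4 2027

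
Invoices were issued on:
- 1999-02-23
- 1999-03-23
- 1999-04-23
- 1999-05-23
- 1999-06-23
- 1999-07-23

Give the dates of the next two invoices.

1999-08-23, 1999-09-23

Gaps: 28, 31, 30, 31, 30 days — not constant. Every event is on the 23rd of the month.
Pattern: the 23rd of each month.
August 1999: 1999-08-23.
September 1999: 1999-09-23.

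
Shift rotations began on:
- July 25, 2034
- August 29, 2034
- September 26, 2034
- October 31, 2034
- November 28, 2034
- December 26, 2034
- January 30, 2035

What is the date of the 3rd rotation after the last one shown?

April 24, 2035

Every date is a Tuesday; gaps 35, 28, 35, 28, 28, 35 days.
Each is the last Tuesday of its month (at least one falls on the 29th or later, ruling out '4th Tuesday').
February 2035 ends with Tuesday February 27, 2035.
Last Tuesday of March 2035: March 27, 2035.
Last Tuesday of April 2035: April 24, 2035.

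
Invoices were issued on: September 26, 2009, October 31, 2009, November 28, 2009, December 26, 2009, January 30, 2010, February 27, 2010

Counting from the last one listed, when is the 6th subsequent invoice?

August 28, 2010

These are Saturdays with 35, 28, 28, 35, 28-day gaps.
Each is the final Saturday of its month — October 31, 2009 is past the 28th, so '4th Saturday' doesn't fit.
March 2010 ends with Saturday March 27, 2010.
Last Saturday of April 2010: April 24, 2010.
May 2010 ends with Saturday May 29, 2010.
June 2010 ends with Saturday June 26, 2010.
July 2010 ends with Saturday July 31, 2010.
August 2010 ends with Saturday August 28, 2010.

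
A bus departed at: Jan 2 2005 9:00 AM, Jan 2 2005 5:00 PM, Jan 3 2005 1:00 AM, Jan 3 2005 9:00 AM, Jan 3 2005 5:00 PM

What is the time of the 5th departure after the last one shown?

Jan 5 2005 9:00 AM

The interval is a steady 8 hours (8, 8, 8, 8).
Jan 3 2005 5:00 PM + 8 h = Jan 4 2005 1:00 AM.
Jan 4 2005 1:00 AM + 8 h = Jan 4 2005 9:00 AM.
Jan 4 2005 9:00 AM + 8 h = Jan 4 2005 5:00 PM.
Jan 4 2005 5:00 PM + 8 h = Jan 5 2005 1:00 AM.
Jan 5 2005 1:00 AM + 8 h = Jan 5 2005 9:00 AM.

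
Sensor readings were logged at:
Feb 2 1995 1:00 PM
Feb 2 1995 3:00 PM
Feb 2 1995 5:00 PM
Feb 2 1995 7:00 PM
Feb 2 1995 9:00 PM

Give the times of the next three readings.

Spacing: 2, 2, 2, 2 h — constant 2 h.
Feb 2 1995 9:00 PM + 2 h = Feb 2 1995 11:00 PM.
Feb 2 1995 11:00 PM + 2 h = Feb 3 1995 1:00 AM.
Feb 3 1995 1:00 AM + 2 h = Feb 3 1995 3:00 AM.

Feb 2 1995 11:00 PM, Feb 3 1995 1:00 AM, Feb 3 1995 3:00 AM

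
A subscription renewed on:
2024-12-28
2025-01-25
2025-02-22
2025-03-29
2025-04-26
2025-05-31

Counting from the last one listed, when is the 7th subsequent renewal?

2025-12-27

Every date is a Saturday; gaps 28, 28, 35, 28, 35 days.
Each is the last Saturday of its month (at least one falls on the 29th or later, ruling out '4th Saturday').
June 2025 ends with Saturday 2025-06-28.
July 2025 ends with Saturday 2025-07-26.
Last Saturday of August 2025: 2025-08-30.
Last Saturday of September 2025: 2025-09-27.
October 2025 ends with Saturday 2025-10-25.
November 2025 ends with Saturday 2025-11-29.
December 2025 ends with Saturday 2025-12-27.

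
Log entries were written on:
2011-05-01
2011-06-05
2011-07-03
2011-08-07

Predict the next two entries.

2011-09-04, 2011-10-02

These are Sundays at 28- or 35-day spacing (35, 28, 35).
The pattern: 1st Sunday of the month.
September 2011 — 1st Sunday is 2011-09-04.
1st Sunday of October 2011: 2011-10-02.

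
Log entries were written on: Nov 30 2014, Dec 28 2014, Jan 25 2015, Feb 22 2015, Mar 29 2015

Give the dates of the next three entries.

Apr 26 2015, May 31 2015, Jun 28 2015

These are Sundays with 28, 28, 28, 35-day gaps.
Each is the final Sunday of its month — Nov 30 2014 is past the 28th, so '4th Sunday' doesn't fit.
April 2015 ends with Sunday Apr 26 2015.
May 2015 ends with Sunday May 31 2015.
June 2015 ends with Sunday Jun 28 2015.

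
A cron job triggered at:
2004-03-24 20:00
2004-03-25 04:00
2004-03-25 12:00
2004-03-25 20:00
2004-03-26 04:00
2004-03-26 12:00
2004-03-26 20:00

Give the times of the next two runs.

Gaps: 8, 8, 8, 8, 8, 8 hours — each event is 8 hours after the previous one.
2004-03-26 20:00 + 8 h = 2004-03-27 04:00.
2004-03-27 04:00 + 8 h = 2004-03-27 12:00.

2004-03-27 04:00, 2004-03-27 12:00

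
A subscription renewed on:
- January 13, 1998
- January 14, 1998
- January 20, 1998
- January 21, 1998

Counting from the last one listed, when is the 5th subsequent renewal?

The gap pattern 1, 6, 1 repeats every 2 events.
These are the Tuesdays and Wednesdays of each week.
Next Tuesday: January 27, 1998.
Next Wednesday: January 28, 1998.
The following Tuesday is February 3, 1998.
Next Wednesday: February 4, 1998.
Next Tuesday: February 10, 1998.

February 10, 1998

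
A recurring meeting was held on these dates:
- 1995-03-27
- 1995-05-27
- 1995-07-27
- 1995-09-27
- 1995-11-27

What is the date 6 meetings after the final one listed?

Gaps: 61, 61, 62, 61 days — not constant. Every event is on the 27th of the month.
Pattern: the 27th of every 2 months.
January 1996: 1996-01-27.
March 1996: 1996-03-27.
Next: May 1996 → 1996-05-27.
Next: July 1996 → 1996-07-27.
September 1996: 1996-09-27.
Next: November 1996 → 1996-11-27.

1996-11-27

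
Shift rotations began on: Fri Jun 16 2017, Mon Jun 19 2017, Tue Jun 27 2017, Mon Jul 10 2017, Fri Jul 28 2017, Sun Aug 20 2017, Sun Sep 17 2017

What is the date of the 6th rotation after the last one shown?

Intervals are 3, 8, 13, 18, 23, 28 days — an arithmetic progression with common difference 5.
Next gap: 33 days. Sun Sep 17 2017 + 33 days = Fri Oct 20 2017.
Next gap: 38 days. Fri Oct 20 2017 + 38 days = Mon Nov 27 2017.
Next gap: 43 days. Mon Nov 27 2017 + 43 days = Tue Jan 9 2018.
Next gap: 48 days. Tue Jan 9 2018 + 48 days = Mon Feb 26 2018.
Next gap: 53 days. Mon Feb 26 2018 + 53 days = Fri Apr 20 2018.
Next gap: 58 days. Fri Apr 20 2018 + 58 days = Sun Jun 17 2018.

Sun Jun 17 2018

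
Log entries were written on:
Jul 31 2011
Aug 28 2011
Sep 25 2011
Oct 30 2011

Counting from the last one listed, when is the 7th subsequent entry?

All Sundays; the gaps (28, 28, 35) vary with month length.
This is the last Sunday of each month.
Last Sunday of November 2011: Nov 27 2011.
December 2011 ends with Sunday Dec 25 2011.
Last Sunday of January 2012: Jan 29 2012.
Last Sunday of February 2012: Feb 26 2012.
March 2012 ends with Sunday Mar 25 2012.
April 2012 ends with Sunday Apr 29 2012.
Last Sunday of May 2012: May 27 2012.

May 27 2012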